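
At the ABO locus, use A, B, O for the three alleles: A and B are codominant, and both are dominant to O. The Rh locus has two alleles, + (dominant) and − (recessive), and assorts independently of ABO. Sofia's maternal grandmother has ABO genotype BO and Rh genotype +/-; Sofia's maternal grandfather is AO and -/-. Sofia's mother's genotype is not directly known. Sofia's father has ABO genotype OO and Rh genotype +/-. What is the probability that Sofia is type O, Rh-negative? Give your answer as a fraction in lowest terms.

3/16

Sofia's mother's ABO genotype from BO × AO: 1/4 AB, 1/4 AO, 1/4 BO, 1/4 OO.
Crossing each possibility with the father OO and summing P(type O): 1/4·0 + 1/4·1/2 + 1/4·1/2 + 1/4·1 = 1/2.
Similarly for Rh via the mother's Rh distribution: P(Rh-) = 3/8.
Independent loci: 1/2 × 3/8 = 3/16.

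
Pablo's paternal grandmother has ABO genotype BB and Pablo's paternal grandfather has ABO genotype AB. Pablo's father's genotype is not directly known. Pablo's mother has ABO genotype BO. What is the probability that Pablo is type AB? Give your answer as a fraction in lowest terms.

Pablo's father's ABO genotype from BB × AB: 1/2 AB, 1/2 BB.
Crossing each possibility with the mother BO and summing P(type AB): 1/2·1/4 + 1/2·0 = 1/8.

1/8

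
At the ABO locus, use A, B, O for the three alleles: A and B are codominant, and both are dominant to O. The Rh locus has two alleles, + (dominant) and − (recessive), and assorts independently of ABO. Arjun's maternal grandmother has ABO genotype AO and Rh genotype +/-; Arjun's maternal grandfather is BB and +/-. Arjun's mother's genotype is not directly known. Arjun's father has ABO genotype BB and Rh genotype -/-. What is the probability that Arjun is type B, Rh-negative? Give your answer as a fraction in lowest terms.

3/8

Arjun's mother's ABO genotype from AO × BB: 1/2 AB, 1/2 BO.
Crossing each possibility with the father BB and summing P(type B): 1/2·1/2 + 1/2·1 = 3/4.
Similarly for Rh via the mother's Rh distribution: P(Rh-) = 1/2.
Independent loci: 3/4 × 1/2 = 3/8.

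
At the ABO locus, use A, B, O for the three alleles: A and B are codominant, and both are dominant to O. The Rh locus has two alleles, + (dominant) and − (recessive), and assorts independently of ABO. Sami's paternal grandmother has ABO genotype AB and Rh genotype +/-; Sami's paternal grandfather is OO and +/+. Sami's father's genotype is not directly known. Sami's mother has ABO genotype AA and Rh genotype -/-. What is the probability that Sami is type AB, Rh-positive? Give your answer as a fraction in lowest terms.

3/16

Sami's father's ABO genotype from AB × OO: 1/2 AO, 1/2 BO.
Crossing each possibility with the mother AA and summing P(type AB): 1/2·0 + 1/2·1/2 = 1/4.
Similarly for Rh via the father's Rh distribution: P(Rh+) = 3/4.
Independent loci: 1/4 × 3/4 = 3/16.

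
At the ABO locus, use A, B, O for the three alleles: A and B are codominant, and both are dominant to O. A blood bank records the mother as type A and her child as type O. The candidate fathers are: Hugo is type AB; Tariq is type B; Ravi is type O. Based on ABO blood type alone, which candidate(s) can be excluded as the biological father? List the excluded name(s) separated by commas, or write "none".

A candidate is excluded only if no genotype consistent with his phenotype could produce a type O child with a type A mother.
Hugo (type AB): no genotype consistent with that phenotype can produce a type-O child with a type-A mother.

Hugo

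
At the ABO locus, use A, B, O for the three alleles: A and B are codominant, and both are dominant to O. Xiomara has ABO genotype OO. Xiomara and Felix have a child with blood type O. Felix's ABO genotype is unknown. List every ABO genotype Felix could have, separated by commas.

AO, BO, OO

For each candidate genotype of Felix, check whether crossing it with OO can produce every observed child phenotype.
  AA → possible child types {A} ✗
  AB → possible child types {A, B} ✗
  AO → possible child types {O, A} ✓
  BB → possible child types {B} ✗
  BO → possible child types {O, B} ✓
  OO → possible child types {O} ✓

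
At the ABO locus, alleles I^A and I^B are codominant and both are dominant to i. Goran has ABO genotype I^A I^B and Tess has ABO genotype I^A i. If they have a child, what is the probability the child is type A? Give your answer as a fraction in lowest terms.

1/2

ABO cross I^A I^B × I^A i → offspring phenotypes: 1/2 A, 1/4 B, 1/4 AB.
So P(type A) = 1/2.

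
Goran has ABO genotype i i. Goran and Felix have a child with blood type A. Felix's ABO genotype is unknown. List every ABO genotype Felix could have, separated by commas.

I^A I^A, I^A I^B, I^A i

For each candidate genotype of Felix, check whether crossing it with i i can produce every observed child phenotype.
  I^A I^A → possible child types {A} ✓
  I^A I^B → possible child types {A, B} ✓
  I^A i → possible child types {O, A} ✓
  I^B I^B → possible child types {B} ✗
  I^B i → possible child types {O, B} ✗
  i i → possible child types {O} ✗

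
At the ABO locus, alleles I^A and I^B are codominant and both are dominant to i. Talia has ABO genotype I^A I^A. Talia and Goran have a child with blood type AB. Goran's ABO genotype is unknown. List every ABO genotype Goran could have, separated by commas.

For each candidate genotype of Goran, check whether crossing it with I^A I^A can produce every observed child phenotype.
  I^A I^A → possible child types {A} ✗
  I^A I^B → possible child types {A, AB} ✓
  I^A i → possible child types {A} ✗
  I^B I^B → possible child types {AB} ✓
  I^B i → possible child types {A, AB} ✓
  i i → possible child types {A} ✗

I^A I^B, I^B I^B, I^B i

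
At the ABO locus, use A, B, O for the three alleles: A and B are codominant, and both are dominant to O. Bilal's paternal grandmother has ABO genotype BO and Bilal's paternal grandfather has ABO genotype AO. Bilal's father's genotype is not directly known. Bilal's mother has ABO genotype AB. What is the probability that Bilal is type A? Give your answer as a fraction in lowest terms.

3/8

Bilal's father's ABO genotype from BO × AO: 1/4 AB, 1/4 AO, 1/4 BO, 1/4 OO.
Crossing each possibility with the mother AB and summing P(type A): 1/4·1/4 + 1/4·1/2 + 1/4·1/4 + 1/4·1/2 = 3/8.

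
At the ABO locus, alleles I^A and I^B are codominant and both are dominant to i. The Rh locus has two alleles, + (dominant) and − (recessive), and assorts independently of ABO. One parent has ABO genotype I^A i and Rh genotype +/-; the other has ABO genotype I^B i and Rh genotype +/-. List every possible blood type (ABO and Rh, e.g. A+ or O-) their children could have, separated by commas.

Gametes from I^A i × I^B i give offspring ABO genotypes I^A I^B, I^A i, I^B i, i i, i.e. phenotypes O, A, B, AB.
Rh cross +/- × +/- → phenotypes Rh+, Rh-.
Combining independently: O+, O-, A+, A-, B+, B-, AB+, AB-.

O+, O-, A+, A-, B+, B-, AB+, AB-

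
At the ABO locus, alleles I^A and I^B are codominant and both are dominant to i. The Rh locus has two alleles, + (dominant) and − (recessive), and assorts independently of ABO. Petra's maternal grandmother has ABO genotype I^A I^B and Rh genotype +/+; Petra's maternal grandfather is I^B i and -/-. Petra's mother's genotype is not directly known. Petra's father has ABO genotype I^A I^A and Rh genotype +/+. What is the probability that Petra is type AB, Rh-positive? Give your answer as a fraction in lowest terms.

Petra's mother's ABO genotype from I^A I^B × I^B i: 1/4 I^A I^B, 1/4 I^A i, 1/4 I^B I^B, 1/4 I^B i.
Crossing each possibility with the father I^A I^A and summing P(type AB): 1/4·1/2 + 1/4·0 + 1/4·1 + 1/4·1/2 = 1/2.
Similarly for Rh via the mother's Rh distribution: P(Rh+) = 1.
Independent loci: 1/2 × 1 = 1/2.

1/2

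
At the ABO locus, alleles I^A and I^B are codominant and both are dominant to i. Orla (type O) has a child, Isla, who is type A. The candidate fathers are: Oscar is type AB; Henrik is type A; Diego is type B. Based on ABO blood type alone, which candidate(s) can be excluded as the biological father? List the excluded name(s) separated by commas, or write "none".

A candidate is excluded only if no genotype consistent with his phenotype could produce a type A child with a type O mother.
Diego (type B): no genotype consistent with that phenotype can produce a type-A child with a type-O mother.

Diego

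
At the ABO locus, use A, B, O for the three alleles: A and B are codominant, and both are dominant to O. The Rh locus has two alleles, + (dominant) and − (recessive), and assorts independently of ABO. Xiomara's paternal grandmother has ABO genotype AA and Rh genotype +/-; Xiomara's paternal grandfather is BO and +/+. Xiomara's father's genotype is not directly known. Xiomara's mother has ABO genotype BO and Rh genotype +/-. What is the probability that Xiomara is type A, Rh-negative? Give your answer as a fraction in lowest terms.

Xiomara's father's ABO genotype from AA × BO: 1/2 AB, 1/2 AO.
Crossing each possibility with the mother BO and summing P(type A): 1/2·1/4 + 1/2·1/4 = 1/4.
Similarly for Rh via the father's Rh distribution: P(Rh-) = 1/8.
Independent loci: 1/4 × 1/8 = 1/32.

1/32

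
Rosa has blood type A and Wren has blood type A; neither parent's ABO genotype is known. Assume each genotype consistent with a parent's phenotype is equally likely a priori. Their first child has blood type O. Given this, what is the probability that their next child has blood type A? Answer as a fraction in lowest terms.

Possible genotypes: Rosa ∈ {AA, AO}; Wren ∈ {AA, AO}.
Weight each parental genotype pair by prior × P(type-O child):
  AO × AO: posterior weight 1; P(next child type A) = 3/4.
Weighted sum = 3/4.

3/4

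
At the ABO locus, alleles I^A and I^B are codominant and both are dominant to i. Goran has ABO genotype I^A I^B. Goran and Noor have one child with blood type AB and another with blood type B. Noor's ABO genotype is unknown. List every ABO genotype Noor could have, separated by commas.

I^A I^B, I^A i, I^B I^B, I^B i

For each candidate genotype of Noor, check whether crossing it with I^A I^B can produce every observed child phenotype.
  I^A I^A → possible child types {A, AB} ✗
  I^A I^B → possible child types {A, B, AB} ✓
  I^A i → possible child types {A, B, AB} ✓
  I^B I^B → possible child types {B, AB} ✓
  I^B i → possible child types {A, B, AB} ✓
  i i → possible child types {A, B} ✗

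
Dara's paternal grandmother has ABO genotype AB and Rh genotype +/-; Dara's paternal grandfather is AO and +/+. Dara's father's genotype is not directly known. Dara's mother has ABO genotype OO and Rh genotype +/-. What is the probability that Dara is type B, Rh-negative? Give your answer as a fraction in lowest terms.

Dara's father's ABO genotype from AB × AO: 1/4 AA, 1/4 AB, 1/4 AO, 1/4 BO.
Crossing each possibility with the mother OO and summing P(type B): 1/4·0 + 1/4·1/2 + 1/4·0 + 1/4·1/2 = 1/4.
Similarly for Rh via the father's Rh distribution: P(Rh-) = 1/8.
Independent loci: 1/4 × 1/8 = 1/32.

1/32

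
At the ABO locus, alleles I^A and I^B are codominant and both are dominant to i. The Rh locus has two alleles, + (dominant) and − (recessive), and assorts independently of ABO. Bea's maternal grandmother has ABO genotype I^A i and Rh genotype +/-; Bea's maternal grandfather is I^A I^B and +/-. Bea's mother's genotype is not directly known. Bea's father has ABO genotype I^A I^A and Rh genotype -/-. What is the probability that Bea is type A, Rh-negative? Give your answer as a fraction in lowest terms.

3/8

Bea's mother's ABO genotype from I^A i × I^A I^B: 1/4 I^A I^A, 1/4 I^A I^B, 1/4 I^A i, 1/4 I^B i.
Crossing each possibility with the father I^A I^A and summing P(type A): 1/4·1 + 1/4·1/2 + 1/4·1 + 1/4·1/2 = 3/4.
Similarly for Rh via the mother's Rh distribution: P(Rh-) = 1/2.
Independent loci: 3/4 × 1/2 = 3/8.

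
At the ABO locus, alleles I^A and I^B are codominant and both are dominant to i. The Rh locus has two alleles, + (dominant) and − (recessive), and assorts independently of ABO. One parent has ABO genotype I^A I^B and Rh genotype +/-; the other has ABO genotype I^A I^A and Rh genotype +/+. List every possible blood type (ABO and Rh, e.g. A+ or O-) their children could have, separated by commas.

Gametes from I^A I^B × I^A I^A give offspring ABO genotypes I^A I^A, I^A I^B, i.e. phenotypes A, AB.
Rh cross +/- × +/+ → phenotypes Rh+.
Combining independently: A+, AB+.

A+, AB+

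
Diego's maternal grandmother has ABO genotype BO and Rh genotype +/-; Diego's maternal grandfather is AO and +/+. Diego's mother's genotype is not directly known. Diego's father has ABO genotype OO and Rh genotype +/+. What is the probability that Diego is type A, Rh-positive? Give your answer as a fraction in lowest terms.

1/4

Diego's mother's ABO genotype from BO × AO: 1/4 AB, 1/4 AO, 1/4 BO, 1/4 OO.
Crossing each possibility with the father OO and summing P(type A): 1/4·1/2 + 1/4·1/2 + 1/4·0 + 1/4·0 = 1/4.
Similarly for Rh via the mother's Rh distribution: P(Rh+) = 1.
Independent loci: 1/4 × 1 = 1/4.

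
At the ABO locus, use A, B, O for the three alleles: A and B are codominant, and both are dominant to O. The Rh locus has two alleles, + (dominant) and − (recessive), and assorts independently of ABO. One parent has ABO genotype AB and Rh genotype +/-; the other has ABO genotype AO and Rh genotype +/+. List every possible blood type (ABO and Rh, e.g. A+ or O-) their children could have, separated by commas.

A+, B+, AB+

Gametes from AB × AO give offspring ABO genotypes AA, AB, AO, BO, i.e. phenotypes A, B, AB.
Rh cross +/- × +/+ → phenotypes Rh+.
Combining independently: A+, B+, AB+.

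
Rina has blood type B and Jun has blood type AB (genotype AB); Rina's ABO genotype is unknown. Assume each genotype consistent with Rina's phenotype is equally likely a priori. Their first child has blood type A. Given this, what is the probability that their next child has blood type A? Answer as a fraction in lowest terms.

1/4

Possible genotypes: Rina ∈ {BB, BO}; Jun ∈ {AB}.
Weight each parental genotype pair by prior × P(type-A child):
  BO × AB: posterior weight 1; P(next child type A) = 1/4.
Weighted sum = 1/4.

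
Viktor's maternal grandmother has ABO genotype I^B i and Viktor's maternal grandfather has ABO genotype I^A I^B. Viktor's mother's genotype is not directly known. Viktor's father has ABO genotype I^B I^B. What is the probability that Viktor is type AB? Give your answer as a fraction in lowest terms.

Viktor's mother's ABO genotype from I^B i × I^A I^B: 1/4 I^A I^B, 1/4 I^A i, 1/4 I^B I^B, 1/4 I^B i.
Crossing each possibility with the father I^B I^B and summing P(type AB): 1/4·1/2 + 1/4·1/2 + 1/4·0 + 1/4·0 = 1/4.

1/4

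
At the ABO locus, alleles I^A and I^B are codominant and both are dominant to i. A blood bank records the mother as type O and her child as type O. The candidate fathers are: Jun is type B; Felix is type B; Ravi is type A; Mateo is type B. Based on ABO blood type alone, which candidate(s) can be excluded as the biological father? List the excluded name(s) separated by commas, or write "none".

A candidate is excluded only if no genotype consistent with his phenotype could produce a type O child with a type O mother.
Every candidate has at least one consistent genotype combination, so none can be excluded.

none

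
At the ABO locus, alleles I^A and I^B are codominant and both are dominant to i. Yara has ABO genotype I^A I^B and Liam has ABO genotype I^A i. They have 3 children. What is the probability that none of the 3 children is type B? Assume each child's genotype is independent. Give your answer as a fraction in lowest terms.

ABO cross I^A I^B × I^A i → 1/2 A, 1/4 B, 1/4 AB.
So P(type B) = 1/4 per child.
P(not type B) = 3/4 for one child; (3/4)^3 = 27/64.

27/64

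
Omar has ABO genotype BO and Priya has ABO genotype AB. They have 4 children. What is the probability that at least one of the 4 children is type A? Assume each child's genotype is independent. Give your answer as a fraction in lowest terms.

ABO cross BO × AB → 1/4 A, 1/2 B, 1/4 AB.
So P(type A) = 1/4 per child.
P(none) = (3/4)^4 = 81/256; P(at least one) = 1 − 81/256 = 175/256.

175/256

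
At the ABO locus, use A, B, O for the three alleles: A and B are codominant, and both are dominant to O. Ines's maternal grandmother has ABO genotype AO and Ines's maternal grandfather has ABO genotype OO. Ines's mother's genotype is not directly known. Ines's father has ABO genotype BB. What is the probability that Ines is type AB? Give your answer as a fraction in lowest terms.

1/4

Ines's mother's ABO genotype from AO × OO: 1/2 AO, 1/2 OO.
Crossing each possibility with the father BB and summing P(type AB): 1/2·1/2 + 1/2·0 = 1/4.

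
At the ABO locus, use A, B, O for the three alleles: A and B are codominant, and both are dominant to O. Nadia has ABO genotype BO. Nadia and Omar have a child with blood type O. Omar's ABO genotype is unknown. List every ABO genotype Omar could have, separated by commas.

For each candidate genotype of Omar, check whether crossing it with BO can produce every observed child phenotype.
  AA → possible child types {A, AB} ✗
  AB → possible child types {A, B, AB} ✗
  AO → possible child types {O, A, B, AB} ✓
  BB → possible child types {B} ✗
  BO → possible child types {O, B} ✓
  OO → possible child types {O, B} ✓

AO, BO, OO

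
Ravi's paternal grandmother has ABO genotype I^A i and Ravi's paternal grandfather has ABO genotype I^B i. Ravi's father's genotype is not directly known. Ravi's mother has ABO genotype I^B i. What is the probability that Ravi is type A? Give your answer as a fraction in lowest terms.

1/8

Ravi's father's ABO genotype from I^A i × I^B i: 1/4 I^A I^B, 1/4 I^A i, 1/4 I^B i, 1/4 i i.
Crossing each possibility with the mother I^B i and summing P(type A): 1/4·1/4 + 1/4·1/4 + 1/4·0 + 1/4·0 = 1/8.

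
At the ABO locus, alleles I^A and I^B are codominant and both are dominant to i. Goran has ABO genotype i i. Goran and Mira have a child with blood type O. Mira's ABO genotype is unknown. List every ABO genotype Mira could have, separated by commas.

For each candidate genotype of Mira, check whether crossing it with i i can produce every observed child phenotype.
  I^A I^A → possible child types {A} ✗
  I^A I^B → possible child types {A, B} ✗
  I^A i → possible child types {O, A} ✓
  I^B I^B → possible child types {B} ✗
  I^B i → possible child types {O, B} ✓
  i i → possible child types {O} ✓

I^A i, I^B i, i i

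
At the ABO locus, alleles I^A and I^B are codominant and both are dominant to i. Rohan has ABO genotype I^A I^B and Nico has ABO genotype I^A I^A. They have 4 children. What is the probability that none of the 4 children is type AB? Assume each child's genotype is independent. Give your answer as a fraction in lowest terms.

ABO cross I^A I^B × I^A I^A → 1/2 A, 1/2 AB.
So P(type AB) = 1/2 per child.
P(not type AB) = 1/2 for one child; (1/2)^4 = 1/16.

1/16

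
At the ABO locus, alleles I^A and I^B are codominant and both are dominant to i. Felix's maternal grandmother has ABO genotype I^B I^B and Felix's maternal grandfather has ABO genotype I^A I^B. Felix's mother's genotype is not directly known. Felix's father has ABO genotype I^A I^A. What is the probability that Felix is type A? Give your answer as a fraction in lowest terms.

Felix's mother's ABO genotype from I^B I^B × I^A I^B: 1/2 I^A I^B, 1/2 I^B I^B.
Crossing each possibility with the father I^A I^A and summing P(type A): 1/2·1/2 + 1/2·0 = 1/4.

1/4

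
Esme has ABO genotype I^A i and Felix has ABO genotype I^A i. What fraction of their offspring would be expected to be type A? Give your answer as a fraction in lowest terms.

ABO cross I^A i × I^A i → offspring phenotypes: 1/4 O, 3/4 A.
So P(type A) = 3/4.

3/4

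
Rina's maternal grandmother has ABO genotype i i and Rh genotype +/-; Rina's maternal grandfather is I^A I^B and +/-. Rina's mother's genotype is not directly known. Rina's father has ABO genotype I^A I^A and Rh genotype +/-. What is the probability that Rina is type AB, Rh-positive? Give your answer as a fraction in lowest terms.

Rina's mother's ABO genotype from i i × I^A I^B: 1/2 I^A i, 1/2 I^B i.
Crossing each possibility with the father I^A I^A and summing P(type AB): 1/2·0 + 1/2·1/2 = 1/4.
Similarly for Rh via the mother's Rh distribution: P(Rh+) = 3/4.
Independent loci: 1/4 × 3/4 = 3/16.

3/16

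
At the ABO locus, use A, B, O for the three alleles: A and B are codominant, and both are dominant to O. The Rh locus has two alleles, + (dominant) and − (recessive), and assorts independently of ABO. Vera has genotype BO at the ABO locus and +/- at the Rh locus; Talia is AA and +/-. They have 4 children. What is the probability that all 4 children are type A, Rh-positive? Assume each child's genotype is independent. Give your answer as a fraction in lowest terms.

ABO cross BO × AA → 1/2 A, 1/2 AB.
Rh cross +/- × +/- → 3/4 Rh+, 1/4 Rh-; so P(type A, Rh-positive) = 1/2 × 3/4 = 3/8 per child.
All 4 independent: (3/8)^4 = 81/4096.

81/4096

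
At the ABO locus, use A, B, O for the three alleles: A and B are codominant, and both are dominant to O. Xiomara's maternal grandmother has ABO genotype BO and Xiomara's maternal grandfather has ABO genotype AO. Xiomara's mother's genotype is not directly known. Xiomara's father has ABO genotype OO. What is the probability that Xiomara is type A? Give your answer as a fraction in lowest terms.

1/4

Xiomara's mother's ABO genotype from BO × AO: 1/4 AB, 1/4 AO, 1/4 BO, 1/4 OO.
Crossing each possibility with the father OO and summing P(type A): 1/4·1/2 + 1/4·1/2 + 1/4·0 + 1/4·0 = 1/4.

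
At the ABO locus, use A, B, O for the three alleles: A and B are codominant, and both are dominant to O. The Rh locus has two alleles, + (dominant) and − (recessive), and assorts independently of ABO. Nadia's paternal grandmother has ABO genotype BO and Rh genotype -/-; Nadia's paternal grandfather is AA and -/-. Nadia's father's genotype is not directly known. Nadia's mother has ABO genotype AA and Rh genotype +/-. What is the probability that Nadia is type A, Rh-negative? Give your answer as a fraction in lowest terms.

Nadia's father's ABO genotype from BO × AA: 1/2 AB, 1/2 AO.
Crossing each possibility with the mother AA and summing P(type A): 1/2·1/2 + 1/2·1 = 3/4.
Similarly for Rh via the father's Rh distribution: P(Rh-) = 1/2.
Independent loci: 3/4 × 1/2 = 3/8.

3/8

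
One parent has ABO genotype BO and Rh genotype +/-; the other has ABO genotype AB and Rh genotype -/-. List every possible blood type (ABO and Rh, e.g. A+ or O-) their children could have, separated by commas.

Gametes from BO × AB give offspring ABO genotypes AB, AO, BB, BO, i.e. phenotypes A, B, AB.
Rh cross +/- × -/- → phenotypes Rh+, Rh-.
Combining independently: A+, A-, B+, B-, AB+, AB-.

A+, A-, B+, B-, AB+, AB-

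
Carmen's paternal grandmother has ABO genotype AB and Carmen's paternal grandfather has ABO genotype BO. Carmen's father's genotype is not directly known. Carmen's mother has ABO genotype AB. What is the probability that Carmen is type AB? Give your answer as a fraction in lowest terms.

Carmen's father's ABO genotype from AB × BO: 1/4 AB, 1/4 AO, 1/4 BB, 1/4 BO.
Crossing each possibility with the mother AB and summing P(type AB): 1/4·1/2 + 1/4·1/4 + 1/4·1/2 + 1/4·1/4 = 3/8.

3/8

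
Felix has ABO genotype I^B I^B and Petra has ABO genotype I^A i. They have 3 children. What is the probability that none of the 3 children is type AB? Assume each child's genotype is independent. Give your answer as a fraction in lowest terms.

1/8

ABO cross I^B I^B × I^A i → 1/2 B, 1/2 AB.
So P(type AB) = 1/2 per child.
P(not type AB) = 1/2 for one child; (1/2)^3 = 1/8.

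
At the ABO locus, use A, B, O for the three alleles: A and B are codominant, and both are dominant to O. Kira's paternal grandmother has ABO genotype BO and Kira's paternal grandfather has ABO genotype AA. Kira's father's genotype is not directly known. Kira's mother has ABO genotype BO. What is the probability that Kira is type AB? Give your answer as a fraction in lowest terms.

Kira's father's ABO genotype from BO × AA: 1/2 AB, 1/2 AO.
Crossing each possibility with the mother BO and summing P(type AB): 1/2·1/4 + 1/2·1/4 = 1/4.

1/4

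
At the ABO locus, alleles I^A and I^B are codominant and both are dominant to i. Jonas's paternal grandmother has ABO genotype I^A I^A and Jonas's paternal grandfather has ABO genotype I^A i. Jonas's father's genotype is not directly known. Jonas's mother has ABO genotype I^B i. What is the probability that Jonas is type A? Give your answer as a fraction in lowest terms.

3/8

Jonas's father's ABO genotype from I^A I^A × I^A i: 1/2 I^A I^A, 1/2 I^A i.
Crossing each possibility with the mother I^B i and summing P(type A): 1/2·1/2 + 1/2·1/4 = 3/8.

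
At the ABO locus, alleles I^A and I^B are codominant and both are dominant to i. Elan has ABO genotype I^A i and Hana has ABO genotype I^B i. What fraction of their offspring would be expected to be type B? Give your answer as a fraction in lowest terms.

ABO cross I^A i × I^B i → offspring phenotypes: 1/4 O, 1/4 A, 1/4 B, 1/4 AB.
So P(type B) = 1/4.

1/4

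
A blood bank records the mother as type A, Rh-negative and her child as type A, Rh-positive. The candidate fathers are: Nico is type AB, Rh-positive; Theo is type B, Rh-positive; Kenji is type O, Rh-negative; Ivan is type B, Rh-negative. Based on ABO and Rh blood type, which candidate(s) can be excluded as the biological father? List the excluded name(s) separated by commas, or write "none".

A candidate is excluded only if no genotype consistent with his phenotype could produce a type A, Rh-positive child with a type A, Rh-negative mother.
Kenji (type O, Rh-): no genotype consistent with that phenotype can produce a type-A Rh+ child with a type-A mother.
Ivan (type B, Rh-): no genotype consistent with that phenotype can produce a type-A Rh+ child with a type-A mother.

Kenji, Ivan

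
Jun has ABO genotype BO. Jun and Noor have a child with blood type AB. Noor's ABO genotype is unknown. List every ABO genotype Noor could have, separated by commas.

For each candidate genotype of Noor, check whether crossing it with BO can produce every observed child phenotype.
  AA → possible child types {A, AB} ✓
  AB → possible child types {A, B, AB} ✓
  AO → possible child types {O, A, B, AB} ✓
  BB → possible child types {B} ✗
  BO → possible child types {O, B} ✗
  OO → possible child types {O, B} ✗

AA, AB, AO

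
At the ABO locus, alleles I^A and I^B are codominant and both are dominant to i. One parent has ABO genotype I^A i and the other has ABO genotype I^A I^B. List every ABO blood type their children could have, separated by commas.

A, B, AB

Gametes from I^A i × I^A I^B give offspring ABO genotypes I^A I^A, I^A I^B, I^A i, I^B i, i.e. phenotypes A, B, AB.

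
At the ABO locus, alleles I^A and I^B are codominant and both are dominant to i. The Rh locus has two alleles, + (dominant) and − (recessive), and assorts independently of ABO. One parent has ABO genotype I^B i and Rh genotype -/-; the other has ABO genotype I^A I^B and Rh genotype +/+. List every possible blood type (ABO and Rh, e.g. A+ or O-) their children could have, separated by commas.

Gametes from I^B i × I^A I^B give offspring ABO genotypes I^A I^B, I^A i, I^B I^B, I^B i, i.e. phenotypes A, B, AB.
Rh cross -/- × +/+ → phenotypes Rh+.
Combining independently: A+, B+, AB+.

A+, B+, AB+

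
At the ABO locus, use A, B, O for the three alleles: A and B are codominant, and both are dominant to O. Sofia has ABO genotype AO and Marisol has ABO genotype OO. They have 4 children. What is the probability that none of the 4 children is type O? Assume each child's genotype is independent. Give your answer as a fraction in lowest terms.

ABO cross AO × OO → 1/2 O, 1/2 A.
So P(type O) = 1/2 per child.
P(not type O) = 1/2 for one child; (1/2)^4 = 1/16.

1/16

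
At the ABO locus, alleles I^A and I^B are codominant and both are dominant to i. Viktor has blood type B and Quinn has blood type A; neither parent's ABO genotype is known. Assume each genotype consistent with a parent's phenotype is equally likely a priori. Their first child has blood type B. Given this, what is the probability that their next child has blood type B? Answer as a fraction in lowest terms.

Possible genotypes: Viktor ∈ {I^B I^B, I^B i}; Quinn ∈ {I^A I^A, I^A i}.
Weight each parental genotype pair by prior × P(type-B child):
  I^B I^B × I^A i: posterior weight 2/3; P(next child type B) = 1/2.
  I^B i × I^A i: posterior weight 1/3; P(next child type B) = 1/4.
Weighted sum = 5/12.

5/12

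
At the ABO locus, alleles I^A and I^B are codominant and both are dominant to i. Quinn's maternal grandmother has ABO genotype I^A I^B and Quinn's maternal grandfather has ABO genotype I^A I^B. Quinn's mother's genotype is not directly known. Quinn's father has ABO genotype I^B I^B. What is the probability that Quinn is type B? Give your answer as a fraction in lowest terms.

Quinn's mother's ABO genotype from I^A I^B × I^A I^B: 1/4 I^A I^A, 1/2 I^A I^B, 1/4 I^B I^B.
Crossing each possibility with the father I^B I^B and summing P(type B): 1/4·0 + 1/2·1/2 + 1/4·1 = 1/2.

1/2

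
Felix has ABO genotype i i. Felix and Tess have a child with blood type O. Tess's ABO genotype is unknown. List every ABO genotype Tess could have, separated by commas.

I^A i, I^B i, i i

For each candidate genotype of Tess, check whether crossing it with i i can produce every observed child phenotype.
  I^A I^A → possible child types {A} ✗
  I^A I^B → possible child types {A, B} ✗
  I^A i → possible child types {O, A} ✓
  I^B I^B → possible child types {B} ✗
  I^B i → possible child types {O, B} ✓
  i i → possible child types {O} ✓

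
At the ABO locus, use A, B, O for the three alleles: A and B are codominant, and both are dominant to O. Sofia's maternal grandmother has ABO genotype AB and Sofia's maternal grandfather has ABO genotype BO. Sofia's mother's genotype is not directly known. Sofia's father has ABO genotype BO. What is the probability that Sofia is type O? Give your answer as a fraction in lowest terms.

1/8

Sofia's mother's ABO genotype from AB × BO: 1/4 AB, 1/4 AO, 1/4 BB, 1/4 BO.
Crossing each possibility with the father BO and summing P(type O): 1/4·0 + 1/4·1/4 + 1/4·0 + 1/4·1/4 = 1/8.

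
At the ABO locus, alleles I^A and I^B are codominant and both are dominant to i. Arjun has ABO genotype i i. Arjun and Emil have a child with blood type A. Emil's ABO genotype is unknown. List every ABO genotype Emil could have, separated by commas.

I^A I^A, I^A I^B, I^A i

For each candidate genotype of Emil, check whether crossing it with i i can produce every observed child phenotype.
  I^A I^A → possible child types {A} ✓
  I^A I^B → possible child types {A, B} ✓
  I^A i → possible child types {O, A} ✓
  I^B I^B → possible child types {B} ✗
  I^B i → possible child types {O, B} ✗
  i i → possible child types {O} ✗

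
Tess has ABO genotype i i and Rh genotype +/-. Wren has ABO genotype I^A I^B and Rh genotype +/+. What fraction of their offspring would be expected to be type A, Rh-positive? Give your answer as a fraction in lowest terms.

1/2

ABO cross i i × I^A I^B → offspring phenotypes: 1/2 A, 1/2 B.
Rh cross +/- × +/+ → 1 Rh+.
Independent loci: P(type A, Rh-positive) = 1/2 × 1 = 1/2.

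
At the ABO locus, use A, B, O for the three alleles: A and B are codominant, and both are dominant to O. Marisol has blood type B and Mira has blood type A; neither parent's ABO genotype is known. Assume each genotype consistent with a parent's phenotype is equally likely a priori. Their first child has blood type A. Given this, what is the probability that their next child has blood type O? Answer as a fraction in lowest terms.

1/12

Possible genotypes: Marisol ∈ {BB, BO}; Mira ∈ {AA, AO}.
Weight each parental genotype pair by prior × P(type-A child):
  BO × AA: posterior weight 2/3; P(next child type O) = 0.
  BO × AO: posterior weight 1/3; P(next child type O) = 1/4.
Weighted sum = 1/12.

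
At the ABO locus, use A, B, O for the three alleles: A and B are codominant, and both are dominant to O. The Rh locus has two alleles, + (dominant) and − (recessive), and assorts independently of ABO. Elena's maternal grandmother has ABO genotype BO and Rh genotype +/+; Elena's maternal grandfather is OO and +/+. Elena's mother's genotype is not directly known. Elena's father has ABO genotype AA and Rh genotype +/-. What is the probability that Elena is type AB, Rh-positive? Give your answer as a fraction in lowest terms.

1/4

Elena's mother's ABO genotype from BO × OO: 1/2 BO, 1/2 OO.
Crossing each possibility with the father AA and summing P(type AB): 1/2·1/2 + 1/2·0 = 1/4.
Similarly for Rh via the mother's Rh distribution: P(Rh+) = 1.
Independent loci: 1/4 × 1 = 1/4.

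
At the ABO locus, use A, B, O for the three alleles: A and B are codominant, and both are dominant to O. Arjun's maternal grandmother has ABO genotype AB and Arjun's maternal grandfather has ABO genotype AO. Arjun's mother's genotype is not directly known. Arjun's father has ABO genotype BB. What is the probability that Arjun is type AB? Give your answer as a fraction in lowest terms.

1/2

Arjun's mother's ABO genotype from AB × AO: 1/4 AA, 1/4 AB, 1/4 AO, 1/4 BO.
Crossing each possibility with the father BB and summing P(type AB): 1/4·1 + 1/4·1/2 + 1/4·1/2 + 1/4·0 = 1/2.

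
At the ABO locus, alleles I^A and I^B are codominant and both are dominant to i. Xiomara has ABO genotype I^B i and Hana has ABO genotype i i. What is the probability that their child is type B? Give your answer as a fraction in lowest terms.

ABO cross I^B i × i i → offspring phenotypes: 1/2 O, 1/2 B.
So P(type B) = 1/2.

1/2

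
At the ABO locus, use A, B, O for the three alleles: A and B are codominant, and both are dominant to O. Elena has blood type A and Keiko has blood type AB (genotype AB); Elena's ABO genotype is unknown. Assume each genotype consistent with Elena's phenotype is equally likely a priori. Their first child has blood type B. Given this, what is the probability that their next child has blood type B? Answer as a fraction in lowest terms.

Possible genotypes: Elena ∈ {AA, AO}; Keiko ∈ {AB}.
Weight each parental genotype pair by prior × P(type-B child):
  AO × AB: posterior weight 1; P(next child type B) = 1/4.
Weighted sum = 1/4.

1/4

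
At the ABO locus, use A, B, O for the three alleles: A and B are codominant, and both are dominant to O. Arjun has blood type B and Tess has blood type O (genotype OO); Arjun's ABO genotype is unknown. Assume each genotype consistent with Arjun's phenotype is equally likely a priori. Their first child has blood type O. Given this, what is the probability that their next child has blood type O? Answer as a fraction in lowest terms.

1/2

Possible genotypes: Arjun ∈ {BB, BO}; Tess ∈ {OO}.
Weight each parental genotype pair by prior × P(type-O child):
  BO × OO: posterior weight 1; P(next child type O) = 1/2.
Weighted sum = 1/2.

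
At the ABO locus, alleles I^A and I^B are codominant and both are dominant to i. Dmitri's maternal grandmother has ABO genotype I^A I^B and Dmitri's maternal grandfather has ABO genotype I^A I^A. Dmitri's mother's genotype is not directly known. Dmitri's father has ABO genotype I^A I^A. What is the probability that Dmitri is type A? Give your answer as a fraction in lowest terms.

Dmitri's mother's ABO genotype from I^A I^B × I^A I^A: 1/2 I^A I^A, 1/2 I^A I^B.
Crossing each possibility with the father I^A I^A and summing P(type A): 1/2·1 + 1/2·1/2 = 3/4.

3/4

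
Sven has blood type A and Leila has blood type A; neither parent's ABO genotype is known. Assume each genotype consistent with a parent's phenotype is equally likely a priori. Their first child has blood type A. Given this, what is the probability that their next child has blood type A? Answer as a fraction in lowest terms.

19/20

Possible genotypes: Sven ∈ {AA, AO}; Leila ∈ {AA, AO}.
Weight each parental genotype pair by prior × P(type-A child):
  AA × AA: posterior weight 4/15; P(next child type A) = 1.
  AA × AO: posterior weight 4/15; P(next child type A) = 1.
  AO × AA: posterior weight 4/15; P(next child type A) = 1.
  AO × AO: posterior weight 1/5; P(next child type A) = 3/4.
Weighted sum = 19/20.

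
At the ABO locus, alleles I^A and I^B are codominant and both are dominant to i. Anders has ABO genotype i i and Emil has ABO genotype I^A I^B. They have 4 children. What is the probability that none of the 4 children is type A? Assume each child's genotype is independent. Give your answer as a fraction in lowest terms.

ABO cross i i × I^A I^B → 1/2 A, 1/2 B.
So P(type A) = 1/2 per child.
P(not type A) = 1/2 for one child; (1/2)^4 = 1/16.

1/16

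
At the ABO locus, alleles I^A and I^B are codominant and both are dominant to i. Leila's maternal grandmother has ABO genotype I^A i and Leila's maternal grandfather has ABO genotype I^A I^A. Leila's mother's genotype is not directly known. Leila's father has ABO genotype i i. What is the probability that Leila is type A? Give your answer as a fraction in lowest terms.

3/4

Leila's mother's ABO genotype from I^A i × I^A I^A: 1/2 I^A I^A, 1/2 I^A i.
Crossing each possibility with the father i i and summing P(type A): 1/2·1 + 1/2·1/2 = 3/4.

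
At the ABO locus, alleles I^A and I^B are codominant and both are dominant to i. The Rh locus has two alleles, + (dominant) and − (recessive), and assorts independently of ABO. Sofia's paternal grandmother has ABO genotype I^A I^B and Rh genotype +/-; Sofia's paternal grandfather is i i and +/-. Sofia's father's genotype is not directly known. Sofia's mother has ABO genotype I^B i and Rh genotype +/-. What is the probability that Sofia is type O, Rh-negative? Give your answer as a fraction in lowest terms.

Sofia's father's ABO genotype from I^A I^B × i i: 1/2 I^A i, 1/2 I^B i.
Crossing each possibility with the mother I^B i and summing P(type O): 1/2·1/4 + 1/2·1/4 = 1/4.
Similarly for Rh via the father's Rh distribution: P(Rh-) = 1/4.
Independent loci: 1/4 × 1/4 = 1/16.

1/16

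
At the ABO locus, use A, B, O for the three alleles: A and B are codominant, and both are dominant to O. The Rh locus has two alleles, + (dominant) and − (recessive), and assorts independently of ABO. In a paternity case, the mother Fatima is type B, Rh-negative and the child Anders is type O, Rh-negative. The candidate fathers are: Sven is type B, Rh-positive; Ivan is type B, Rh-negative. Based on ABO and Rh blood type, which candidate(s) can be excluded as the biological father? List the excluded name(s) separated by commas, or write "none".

none

A candidate is excluded only if no genotype consistent with his phenotype could produce a type O, Rh-negative child with a type B, Rh-negative mother.
Every candidate has at least one consistent genotype combination, so none can be excluded.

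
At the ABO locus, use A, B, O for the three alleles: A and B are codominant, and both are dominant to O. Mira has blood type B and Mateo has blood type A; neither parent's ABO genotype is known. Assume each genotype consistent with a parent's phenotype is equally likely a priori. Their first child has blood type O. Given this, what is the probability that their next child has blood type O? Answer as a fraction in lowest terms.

1/4

Possible genotypes: Mira ∈ {BB, BO}; Mateo ∈ {AA, AO}.
Weight each parental genotype pair by prior × P(type-O child):
  BO × AO: posterior weight 1; P(next child type O) = 1/4.
Weighted sum = 1/4.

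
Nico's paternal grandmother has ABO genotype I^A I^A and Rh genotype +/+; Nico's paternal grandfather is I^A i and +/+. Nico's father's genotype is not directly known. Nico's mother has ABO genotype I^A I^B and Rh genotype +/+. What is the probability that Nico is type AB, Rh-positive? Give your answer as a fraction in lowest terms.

3/8

Nico's father's ABO genotype from I^A I^A × I^A i: 1/2 I^A I^A, 1/2 I^A i.
Crossing each possibility with the mother I^A I^B and summing P(type AB): 1/2·1/2 + 1/2·1/4 = 3/8.
Similarly for Rh via the father's Rh distribution: P(Rh+) = 1.
Independent loci: 3/8 × 1 = 3/8.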